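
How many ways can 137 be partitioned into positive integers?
11097645016

p(n) counts ways to write n as a sum of positive integers (order ignored).
Euler's pentagonal recurrence: p(k) = p(k-1) + p(k-2) - p(k-5) - p(k-7) + p(k-12) + p(k-15) - ... (offsets j(3j∓1)/2, signs ++--, p(0)=1, p(<0)=0).
DP table for k = 0..136: p(0)=1, p(1)=1, p(2)=2, p(3)=3, p(4)=5, p(5)=7, p(6)=11, p(7)=15, p(8)=22, p(9)=30, p(10)=42, p(11)=56, p(12)=77, p(13)=101, p(14)=135, p(15)=176, p(16)=231, p(17)=297, p(18)=385, p(19)=490, p(20)=627, p(21)=792, p(22)=1002, p(23)=1255, p(24)=1575, p(25)=1958, p(26)=2436, p(27)=3010, p(28)=3718, p(29)=4565, p(30)=5604, p(31)=6842, p(32)=8349, p(33)=10143, p(34)=12310, p(35)=14883, p(36)=17977, p(37)=21637, p(38)=26015, p(39)=31185, p(40)=37338, p(41)=44583, p(42)=53174, p(43)=63261, p(44)=75175, p(45)=89134, p(46)=105558, p(47)=124754, p(48)=147273, p(49)=173525, p(50)=204226, p(51)=239943, p(52)=281589, p(53)=329931, p(54)=386155, p(55)=451276, p(56)=526823, p(57)=614154, p(58)=715220, p(59)=831820, p(60)=966467, p(61)=1121505, p(62)=1300156, p(63)=1505499, p(64)=1741630, p(65)=2012558, p(66)=2323520, p(67)=2679689, p(68)=3087735, p(69)=3554345, p(70)=4087968, p(71)=4697205, p(72)=5392783, p(73)=6185689, p(74)=7089500, p(75)=8118264, p(76)=9289091, p(77)=10619863, p(78)=12132164, p(79)=13848650, p(80)=15796476, p(81)=18004327, p(82)=20506255, p(83)=23338469, p(84)=26543660, p(85)=30167357, p(86)=34262962, p(87)=38887673, p(88)=44108109, p(89)=49995925, p(90)=56634173, p(91)=64112359, p(92)=72533807, p(93)=82010177, p(94)=92669720, p(95)=104651419, p(96)=118114304, p(97)=133230930, p(98)=150198136, p(99)=169229875, p(100)=190569292, p(101)=214481126, p(102)=241265379, p(103)=271248950, p(104)=304801365, p(105)=342325709, p(106)=384276336, p(107)=431149389, p(108)=483502844, p(109)=541946240, p(110)=607163746, p(111)=679903203, p(112)=761002156, p(113)=851376628, p(114)=952050665, p(115)=1064144451, p(116)=1188908248, p(117)=1327710076, p(118)=1482074143, p(119)=1653668665, p(120)=1844349560, p(121)=2056148051, p(122)=2291320912, p(123)=2552338241, p(124)=2841940500, p(125)=3163127352, p(126)=3519222692, p(127)=3913864295, p(128)=4351078600, p(129)=4835271870, p(130)=5371315400, p(131)=5964539504, p(132)=6620830889, p(133)=7346629512, p(134)=8149040695, p(135)=9035836076, p(136)=10015581680.
Final step: p(137) = p(136) + p(135) - p(132) - p(130) + p(125) + p(122) - p(115) - p(111) + p(102) + p(97) - p(86) - p(80) + p(67) + p(60) - p(45) - p(37) + p(20) + p(11)
= 10015581680 + 9035836076 - 6620830889 - 5371315400 + 3163127352 + 2291320912 - 1064144451 - 679903203 + 241265379 + 133230930 - 34262962 - 15796476 + 2679689 + 966467 - 89134 - 21637 + 627 + 56
= 11097645016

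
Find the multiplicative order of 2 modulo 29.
28

29 is prime, so ord(2) divides φ(29) = 28.
Divisors of 28: 1, 2, 4, 7, 14, 28.
Repeated squaring: 2^1 ≡ 2, 2^2 ≡ 4, 2^4 ≡ 16, 2^8 ≡ 24, 2^16 ≡ 25 (mod 29).
Test 2^d mod 29 for each divisor d in increasing order:
2^1 ≡ 2
2^2 ≡ 4
2^4 ≡ 16
2^7 = 2^4·2^2·2^1 ≡ 12
2^14 = 2^8·2^4·2^2 ≡ 28
2^28 = 2^16·2^8·2^4 ≡ 1  ← first divisor giving 1
The order is 28.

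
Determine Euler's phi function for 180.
48

180 = 2^2 × 3^2 × 5
φ(n) = n × ∏(1 - 1/p) for each prime p dividing n
φ(180) = 180 × (1 - 1/2) × (1 - 1/3) × (1 - 1/5) = 48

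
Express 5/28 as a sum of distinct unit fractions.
1/6 + 1/84

Greedy algorithm:
5/28: ceiling(28/5) = 6, use 1/6
1/84: ceiling(84/1) = 84, use 1/84
Result: 5/28 = 1/6 + 1/84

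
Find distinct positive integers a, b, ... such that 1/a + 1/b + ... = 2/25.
1/13 + 1/325

Greedy algorithm:
2/25: ceiling(25/2) = 13, use 1/13
1/325: ceiling(325/1) = 325, use 1/325
Result: 2/25 = 1/13 + 1/325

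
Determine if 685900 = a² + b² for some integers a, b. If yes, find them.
Not possible

Factorization: 685900 = 2^2 × 5^2 × 19^3
By Fermat: n is sum of two squares iff every prime p ≡ 3 (mod 4) appears to even power.
Prime(s) ≡ 3 (mod 4) with odd exponent: [(19, 3)]
Therefore 685900 cannot be expressed as a² + b².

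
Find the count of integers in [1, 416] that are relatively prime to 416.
192

416 = 2^5 × 13
φ(n) = n × ∏(1 - 1/p) for each prime p dividing n
φ(416) = 416 × (1 - 1/2) × (1 - 1/13) = 192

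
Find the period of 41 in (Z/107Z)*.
53

107 is prime, so ord(41) divides φ(107) = 106.
Divisors of 106: 1, 2, 53, 106.
Repeated squaring: 41^1 ≡ 41, 41^2 ≡ 76, 41^4 ≡ 105, 41^8 ≡ 4, 41^16 ≡ 16, 41^32 ≡ 42, 41^64 ≡ 52 (mod 107).
Test 41^d mod 107 for each divisor d in increasing order:
41^1 ≡ 41
41^2 ≡ 76
41^53 = 41^32·41^16·41^4·41^1 ≡ 1  ← first divisor giving 1
The order is 53.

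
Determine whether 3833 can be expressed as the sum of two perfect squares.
32² + 53² (a=32, b=53)

Factorization: 3833 = 3833
By Fermat: n is sum of two squares iff every prime p ≡ 3 (mod 4) appears to even power.
All primes ≡ 3 (mod 4) appear to even power.
Search a = 0, 1, 2, … for 3833 - a² a perfect square: first hit at a = 32: 3833 - 1024 = 2809 = 53².
3833 = 32² + 53² = 1024 + 2809 ✓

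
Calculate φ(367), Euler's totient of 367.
366

367 = 367
φ(n) = n × ∏(1 - 1/p) for each prime p dividing n
φ(367) = 367 × (1 - 1/367) = 366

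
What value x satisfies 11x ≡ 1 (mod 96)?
35

gcd(11, 96) = 1, so the inverse exists.
Extended Euclidean algorithm on (96, 11):
96 = 8 × 11 + 8  ⟹  8 = (1)·96 + (-8)·11
11 = 1 × 8 + 3  ⟹  3 = (-1)·96 + (9)·11
8 = 2 × 3 + 2  ⟹  2 = (3)·96 + (-26)·11
3 = 1 × 2 + 1  ⟹  1 = (-4)·96 + (35)·11
So (35)·11 ≡ 1 (mod 96), i.e. 11^(-1) ≡ 35 (mod 96).
Check: 11 × 35 = 385 ≡ 1 (mod 96)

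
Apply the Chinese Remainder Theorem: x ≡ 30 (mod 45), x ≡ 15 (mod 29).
885

Using Chinese Remainder Theorem:
M = 45 × 29 = 1305
M1 = 29, M2 = 45
y1 = 29^(-1) mod 45 = 14
y2 = 45^(-1) mod 29 = 20
x = (30×29×14 + 15×45×20) mod 1305 = 885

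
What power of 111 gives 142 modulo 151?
21

Baby-step giant-step with step n = ⌈√151⌉ = 13.
Baby steps 111^j mod 151 (j:value) for j=0..12: 0:1, 1:111, 2:90, 3:24, 4:97, 5:46, 6:123, 7:63, 8:47, 9:83, 10:2, 11:71, 12:29.
Giant-step multiplier: 111^(-13) ≡ 111^(150-13) = 111^137 ≡ 129 (mod 151).
Giant steps γ_i = 142·129^i mod 151: γ_0=142, γ_1=47 (in table at j=8).
x = i·n + j = 1·13 + 8 = 21.
Check: 111^21 ≡ 142 (mod 151).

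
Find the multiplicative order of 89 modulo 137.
136

137 is prime, so ord(89) divides φ(137) = 136.
Divisors of 136: 1, 2, 4, 8, 17, 34, 68, 136.
Repeated squaring: 89^1 ≡ 89, 89^2 ≡ 112, 89^4 ≡ 77, 89^8 ≡ 38, 89^16 ≡ 74, 89^32 ≡ 133, 89^64 ≡ 16, 89^128 ≡ 119 (mod 137).
Test 89^d mod 137 for each divisor d in increasing order:
89^1 ≡ 89
89^2 ≡ 112
89^4 ≡ 77
89^8 ≡ 38
89^17 = 89^16·89^1 ≡ 10
89^34 = 89^32·89^2 ≡ 100
89^68 = 89^64·89^4 ≡ 136
89^136 = 89^128·89^8 ≡ 1  ← first divisor giving 1
The order is 136.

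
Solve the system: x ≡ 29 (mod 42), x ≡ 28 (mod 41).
1709

Using Chinese Remainder Theorem:
M = 42 × 41 = 1722
M1 = 41, M2 = 42
y1 = 41^(-1) mod 42 = 41
y2 = 42^(-1) mod 41 = 1
x = (29×41×41 + 28×42×1) mod 1722 = 1709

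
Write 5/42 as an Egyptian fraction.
1/9 + 1/126

Greedy algorithm:
5/42: ceiling(42/5) = 9, use 1/9
1/126: ceiling(126/1) = 126, use 1/126
Result: 5/42 = 1/9 + 1/126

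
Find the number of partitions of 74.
7089500

p(n) counts ways to write n as a sum of positive integers (order ignored).
Euler's pentagonal recurrence: p(k) = p(k-1) + p(k-2) - p(k-5) - p(k-7) + p(k-12) + p(k-15) - ... (offsets j(3j∓1)/2, signs ++--, p(0)=1, p(<0)=0).
DP table for k = 0..73: p(0)=1, p(1)=1, p(2)=2, p(3)=3, p(4)=5, p(5)=7, p(6)=11, p(7)=15, p(8)=22, p(9)=30, p(10)=42, p(11)=56, p(12)=77, p(13)=101, p(14)=135, p(15)=176, p(16)=231, p(17)=297, p(18)=385, p(19)=490, p(20)=627, p(21)=792, p(22)=1002, p(23)=1255, p(24)=1575, p(25)=1958, p(26)=2436, p(27)=3010, p(28)=3718, p(29)=4565, p(30)=5604, p(31)=6842, p(32)=8349, p(33)=10143, p(34)=12310, p(35)=14883, p(36)=17977, p(37)=21637, p(38)=26015, p(39)=31185, p(40)=37338, p(41)=44583, p(42)=53174, p(43)=63261, p(44)=75175, p(45)=89134, p(46)=105558, p(47)=124754, p(48)=147273, p(49)=173525, p(50)=204226, p(51)=239943, p(52)=281589, p(53)=329931, p(54)=386155, p(55)=451276, p(56)=526823, p(57)=614154, p(58)=715220, p(59)=831820, p(60)=966467, p(61)=1121505, p(62)=1300156, p(63)=1505499, p(64)=1741630, p(65)=2012558, p(66)=2323520, p(67)=2679689, p(68)=3087735, p(69)=3554345, p(70)=4087968, p(71)=4697205, p(72)=5392783, p(73)=6185689.
Final step: p(74) = p(73) + p(72) - p(69) - p(67) + p(62) + p(59) - p(52) - p(48) + p(39) + p(34) - p(23) - p(17) + p(4)
= 6185689 + 5392783 - 3554345 - 2679689 + 1300156 + 831820 - 281589 - 147273 + 31185 + 12310 - 1255 - 297 + 5
= 7089500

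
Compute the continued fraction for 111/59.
[1; 1, 7, 2, 3]

Euclidean algorithm steps:
111 = 1 × 59 + 52
59 = 1 × 52 + 7
52 = 7 × 7 + 3
7 = 2 × 3 + 1
3 = 3 × 1 + 0
Continued fraction: [1; 1, 7, 2, 3]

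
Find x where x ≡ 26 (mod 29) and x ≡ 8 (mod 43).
954

Using Chinese Remainder Theorem:
M = 29 × 43 = 1247
M1 = 43, M2 = 29
y1 = 43^(-1) mod 29 = 27
y2 = 29^(-1) mod 43 = 3
x = (26×43×27 + 8×29×3) mod 1247 = 954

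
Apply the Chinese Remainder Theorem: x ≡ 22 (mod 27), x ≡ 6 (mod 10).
76

Using Chinese Remainder Theorem:
M = 27 × 10 = 270
M1 = 10, M2 = 27
y1 = 10^(-1) mod 27 = 19
y2 = 27^(-1) mod 10 = 3
x = (22×10×19 + 6×27×3) mod 270 = 76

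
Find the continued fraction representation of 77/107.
[0; 1, 2, 1, 1, 3, 4]

Euclidean algorithm steps:
77 = 0 × 107 + 77
107 = 1 × 77 + 30
77 = 2 × 30 + 17
30 = 1 × 17 + 13
17 = 1 × 13 + 4
13 = 3 × 4 + 1
4 = 4 × 1 + 0
Continued fraction: [0; 1, 2, 1, 1, 3, 4]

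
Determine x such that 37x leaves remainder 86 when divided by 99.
x ≡ 5 (mod 99)

gcd(37, 99) = 1, which divides 86, so solutions exist.
Find 37^(-1) mod 99 by the extended Euclidean algorithm:
99 = 2 × 37 + 25  ⟹  25 = (1)·99 + (-2)·37
37 = 1 × 25 + 12  ⟹  12 = (-1)·99 + (3)·37
25 = 2 × 12 + 1  ⟹  1 = (3)·99 + (-8)·37
So (-8)·37 ≡ 1 (mod 99), i.e. 37^(-1) ≡ -8 ≡ 91 (mod 99).
x ≡ 91 × 86 = 7826 ≡ 5 (mod 99).
Check: 37 × 5 = 185 ≡ 86 (mod 99).
Unique solution: x ≡ 5 (mod 99)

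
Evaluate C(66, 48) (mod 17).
11

Using Lucas' theorem:
Write n=66 and k=48 in base 17:
n in base 17: [3, 15]
k in base 17: [2, 14]
C(66,48) mod 17 = ∏ C(n_i, k_i) mod 17
Digit binomials (mod 17): C(3,2) = 3; C(15,14) = 15
Product: 3 × 15 = 45 ≡ 11 (mod 17)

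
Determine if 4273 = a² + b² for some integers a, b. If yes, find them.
32² + 57² (a=32, b=57)

Factorization: 4273 = 4273
By Fermat: n is sum of two squares iff every prime p ≡ 3 (mod 4) appears to even power.
All primes ≡ 3 (mod 4) appear to even power.
Search a = 0, 1, 2, … for 4273 - a² a perfect square: first hit at a = 32: 4273 - 1024 = 3249 = 57².
4273 = 32² + 57² = 1024 + 3249 ✓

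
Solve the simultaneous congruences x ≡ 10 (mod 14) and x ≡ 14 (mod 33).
80

Using Chinese Remainder Theorem:
M = 14 × 33 = 462
M1 = 33, M2 = 14
y1 = 33^(-1) mod 14 = 3
y2 = 14^(-1) mod 33 = 26
x = (10×33×3 + 14×14×26) mod 462 = 80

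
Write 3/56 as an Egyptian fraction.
1/19 + 1/1064

Greedy algorithm:
3/56: ceiling(56/3) = 19, use 1/19
1/1064: ceiling(1064/1) = 1064, use 1/1064
Result: 3/56 = 1/19 + 1/1064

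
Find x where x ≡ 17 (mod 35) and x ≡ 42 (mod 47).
1452

Using Chinese Remainder Theorem:
M = 35 × 47 = 1645
M1 = 47, M2 = 35
y1 = 47^(-1) mod 35 = 3
y2 = 35^(-1) mod 47 = 43
x = (17×47×3 + 42×35×43) mod 1645 = 1452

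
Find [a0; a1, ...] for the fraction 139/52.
[2; 1, 2, 17]

Euclidean algorithm steps:
139 = 2 × 52 + 35
52 = 1 × 35 + 17
35 = 2 × 17 + 1
17 = 17 × 1 + 0
Continued fraction: [2; 1, 2, 17]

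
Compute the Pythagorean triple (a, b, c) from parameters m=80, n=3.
(6391, 480, 6409)

Euclid's formula: a = m² - n², b = 2mn, c = m² + n²
m = 80, n = 3
a = 80² - 3² = 6400 - 9 = 6391
b = 2 × 80 × 3 = 480
c = 80² + 3² = 6400 + 9 = 6409
Verification: 6391² + 480² = 40844881 + 230400 = 41075281 = 6409² ✓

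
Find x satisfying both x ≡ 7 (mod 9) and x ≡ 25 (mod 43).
25

Using Chinese Remainder Theorem:
M = 9 × 43 = 387
M1 = 43, M2 = 9
y1 = 43^(-1) mod 9 = 4
y2 = 9^(-1) mod 43 = 24
x = (7×43×4 + 25×9×24) mod 387 = 25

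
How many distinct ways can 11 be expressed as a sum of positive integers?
56

p(n) counts ways to write n as a sum of positive integers (order ignored).
Euler's pentagonal recurrence: p(k) = p(k-1) + p(k-2) - p(k-5) - p(k-7) + p(k-12) + p(k-15) - ... (offsets j(3j∓1)/2, signs ++--, p(0)=1, p(<0)=0).
DP table for k = 0..10: p(0)=1, p(1)=1, p(2)=2, p(3)=3, p(4)=5, p(5)=7, p(6)=11, p(7)=15, p(8)=22, p(9)=30, p(10)=42.
Final step: p(11) = p(10) + p(9) - p(6) - p(4)
= 42 + 30 - 11 - 5
= 56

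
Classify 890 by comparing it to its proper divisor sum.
deficient

Proper divisors of 890: sum = 1 + 2 + 5 + 10 + 89 + 178 + 445 = 730
Since 730 < 890, 890 is deficient.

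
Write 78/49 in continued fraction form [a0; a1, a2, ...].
[1; 1, 1, 2, 4, 2]

Euclidean algorithm steps:
78 = 1 × 49 + 29
49 = 1 × 29 + 20
29 = 1 × 20 + 9
20 = 2 × 9 + 2
9 = 4 × 2 + 1
2 = 2 × 1 + 0
Continued fraction: [1; 1, 1, 2, 4, 2]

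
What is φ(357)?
192

357 = 3 × 7 × 17
φ(n) = n × ∏(1 - 1/p) for each prime p dividing n
φ(357) = 357 × (1 - 1/3) × (1 - 1/7) × (1 - 1/17) = 192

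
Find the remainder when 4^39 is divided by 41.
31

Repeated squaring. Binary of 39 = 100111.
4^1 ≡ 4 (mod 41); 4^2 ≡ 16 (mod 41); 4^4 ≡ 10 (mod 41); 4^8 ≡ 18 (mod 41); 4^16 ≡ 37 (mod 41); 4^32 ≡ 16 (mod 41)
4^39 = 4^1 × 4^2 × 4^4 × 4^32 ≡ 31 (mod 41)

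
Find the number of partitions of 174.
397125074750

p(n) counts ways to write n as a sum of positive integers (order ignored).
Euler's pentagonal recurrence: p(k) = p(k-1) + p(k-2) - p(k-5) - p(k-7) + p(k-12) + p(k-15) - ... (offsets j(3j∓1)/2, signs ++--, p(0)=1, p(<0)=0).
DP table for k = 0..173: p(0)=1, p(1)=1, p(2)=2, p(3)=3, p(4)=5, p(5)=7, p(6)=11, p(7)=15, p(8)=22, p(9)=30, p(10)=42, p(11)=56, p(12)=77, p(13)=101, p(14)=135, p(15)=176, p(16)=231, p(17)=297, p(18)=385, p(19)=490, p(20)=627, p(21)=792, p(22)=1002, p(23)=1255, p(24)=1575, p(25)=1958, p(26)=2436, p(27)=3010, p(28)=3718, p(29)=4565, p(30)=5604, p(31)=6842, p(32)=8349, p(33)=10143, p(34)=12310, p(35)=14883, p(36)=17977, p(37)=21637, p(38)=26015, p(39)=31185, p(40)=37338, p(41)=44583, p(42)=53174, p(43)=63261, p(44)=75175, p(45)=89134, p(46)=105558, p(47)=124754, p(48)=147273, p(49)=173525, p(50)=204226, p(51)=239943, p(52)=281589, p(53)=329931, p(54)=386155, p(55)=451276, p(56)=526823, p(57)=614154, p(58)=715220, p(59)=831820, p(60)=966467, p(61)=1121505, p(62)=1300156, p(63)=1505499, p(64)=1741630, p(65)=2012558, p(66)=2323520, p(67)=2679689, p(68)=3087735, p(69)=3554345, p(70)=4087968, p(71)=4697205, p(72)=5392783, p(73)=6185689, p(74)=7089500, p(75)=8118264, p(76)=9289091, p(77)=10619863, p(78)=12132164, p(79)=13848650, p(80)=15796476, p(81)=18004327, p(82)=20506255, p(83)=23338469, p(84)=26543660, p(85)=30167357, p(86)=34262962, p(87)=38887673, p(88)=44108109, p(89)=49995925, p(90)=56634173, p(91)=64112359, p(92)=72533807, p(93)=82010177, p(94)=92669720, p(95)=104651419, p(96)=118114304, p(97)=133230930, p(98)=150198136, p(99)=169229875, p(100)=190569292, p(101)=214481126, p(102)=241265379, p(103)=271248950, p(104)=304801365, p(105)=342325709, p(106)=384276336, p(107)=431149389, p(108)=483502844, p(109)=541946240, p(110)=607163746, p(111)=679903203, p(112)=761002156, p(113)=851376628, p(114)=952050665, p(115)=1064144451, p(116)=1188908248, p(117)=1327710076, p(118)=1482074143, p(119)=1653668665, p(120)=1844349560, p(121)=2056148051, p(122)=2291320912, p(123)=2552338241, p(124)=2841940500, p(125)=3163127352, p(126)=3519222692, p(127)=3913864295, p(128)=4351078600, p(129)=4835271870, p(130)=5371315400, p(131)=5964539504, p(132)=6620830889, p(133)=7346629512, p(134)=8149040695, p(135)=9035836076, p(136)=10015581680, p(137)=11097645016, p(138)=12292341831, p(139)=13610949895, p(140)=15065878135, p(141)=16670689208, p(142)=18440293320, p(143)=20390982757, p(144)=22540654445, p(145)=24908858009, p(146)=27517052599, p(147)=30388671978, p(148)=33549419497, p(149)=37027355200, p(150)=40853235313, p(151)=45060624582, p(152)=49686288421, p(153)=54770336324, p(154)=60356673280, p(155)=66493182097, p(156)=73232243759, p(157)=80630964769, p(158)=88751778802, p(159)=97662728555, p(160)=107438159466, p(161)=118159068427, p(162)=129913904637, p(163)=142798995930, p(164)=156919475295, p(165)=172389800255, p(166)=189334822579, p(167)=207890420102, p(168)=228204732751, p(169)=250438925115, p(170)=274768617130, p(171)=301384802048, p(172)=330495499613, p(173)=362326859895.
Final step: p(174) = p(173) + p(172) - p(169) - p(167) + p(162) + p(159) - p(152) - p(148) + p(139) + p(134) - p(123) - p(117) + p(104) + p(97) - p(82) - p(74) + p(57) + p(48) - p(29) - p(19)
= 362326859895 + 330495499613 - 250438925115 - 207890420102 + 129913904637 + 97662728555 - 49686288421 - 33549419497 + 13610949895 + 8149040695 - 2552338241 - 1327710076 + 304801365 + 133230930 - 20506255 - 7089500 + 614154 + 147273 - 4565 - 490
= 397125074750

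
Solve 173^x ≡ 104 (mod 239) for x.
181

Baby-step giant-step with step n = ⌈√239⌉ = 16.
Baby steps 173^j mod 239 (j:value) for j=0..15: 0:1, 1:173, 2:54, 3:21, 4:48, 5:178, 6:202, 7:52, 8:153, 9:179, 10:136, 11:106, 12:174, 13:227, 14:75, 15:69.
Giant-step multiplier: 173^(-16) ≡ 173^(238-16) = 173^222 ≡ 147 (mod 239).
Giant steps γ_i = 104·147^i mod 239: γ_0=104, γ_1=231, γ_2=19, γ_3=164, γ_4=208, γ_5=223, γ_6=38, γ_7=89, γ_8=177, γ_9=207, γ_10=76, γ_11=178 (in table at j=5).
x = i·n + j = 11·16 + 5 = 181.
Check: 173^181 ≡ 104 (mod 239).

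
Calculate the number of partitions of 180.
684957390936

p(n) counts ways to write n as a sum of positive integers (order ignored).
Euler's pentagonal recurrence: p(k) = p(k-1) + p(k-2) - p(k-5) - p(k-7) + p(k-12) + p(k-15) - ... (offsets j(3j∓1)/2, signs ++--, p(0)=1, p(<0)=0).
DP table for k = 0..179: p(0)=1, p(1)=1, p(2)=2, p(3)=3, p(4)=5, p(5)=7, p(6)=11, p(7)=15, p(8)=22, p(9)=30, p(10)=42, p(11)=56, p(12)=77, p(13)=101, p(14)=135, p(15)=176, p(16)=231, p(17)=297, p(18)=385, p(19)=490, p(20)=627, p(21)=792, p(22)=1002, p(23)=1255, p(24)=1575, p(25)=1958, p(26)=2436, p(27)=3010, p(28)=3718, p(29)=4565, p(30)=5604, p(31)=6842, p(32)=8349, p(33)=10143, p(34)=12310, p(35)=14883, p(36)=17977, p(37)=21637, p(38)=26015, p(39)=31185, p(40)=37338, p(41)=44583, p(42)=53174, p(43)=63261, p(44)=75175, p(45)=89134, p(46)=105558, p(47)=124754, p(48)=147273, p(49)=173525, p(50)=204226, p(51)=239943, p(52)=281589, p(53)=329931, p(54)=386155, p(55)=451276, p(56)=526823, p(57)=614154, p(58)=715220, p(59)=831820, p(60)=966467, p(61)=1121505, p(62)=1300156, p(63)=1505499, p(64)=1741630, p(65)=2012558, p(66)=2323520, p(67)=2679689, p(68)=3087735, p(69)=3554345, p(70)=4087968, p(71)=4697205, p(72)=5392783, p(73)=6185689, p(74)=7089500, p(75)=8118264, p(76)=9289091, p(77)=10619863, p(78)=12132164, p(79)=13848650, p(80)=15796476, p(81)=18004327, p(82)=20506255, p(83)=23338469, p(84)=26543660, p(85)=30167357, p(86)=34262962, p(87)=38887673, p(88)=44108109, p(89)=49995925, p(90)=56634173, p(91)=64112359, p(92)=72533807, p(93)=82010177, p(94)=92669720, p(95)=104651419, p(96)=118114304, p(97)=133230930, p(98)=150198136, p(99)=169229875, p(100)=190569292, p(101)=214481126, p(102)=241265379, p(103)=271248950, p(104)=304801365, p(105)=342325709, p(106)=384276336, p(107)=431149389, p(108)=483502844, p(109)=541946240, p(110)=607163746, p(111)=679903203, p(112)=761002156, p(113)=851376628, p(114)=952050665, p(115)=1064144451, p(116)=1188908248, p(117)=1327710076, p(118)=1482074143, p(119)=1653668665, p(120)=1844349560, p(121)=2056148051, p(122)=2291320912, p(123)=2552338241, p(124)=2841940500, p(125)=3163127352, p(126)=3519222692, p(127)=3913864295, p(128)=4351078600, p(129)=4835271870, p(130)=5371315400, p(131)=5964539504, p(132)=6620830889, p(133)=7346629512, p(134)=8149040695, p(135)=9035836076, p(136)=10015581680, p(137)=11097645016, p(138)=12292341831, p(139)=13610949895, p(140)=15065878135, p(141)=16670689208, p(142)=18440293320, p(143)=20390982757, p(144)=22540654445, p(145)=24908858009, p(146)=27517052599, p(147)=30388671978, p(148)=33549419497, p(149)=37027355200, p(150)=40853235313, p(151)=45060624582, p(152)=49686288421, p(153)=54770336324, p(154)=60356673280, p(155)=66493182097, p(156)=73232243759, p(157)=80630964769, p(158)=88751778802, p(159)=97662728555, p(160)=107438159466, p(161)=118159068427, p(162)=129913904637, p(163)=142798995930, p(164)=156919475295, p(165)=172389800255, p(166)=189334822579, p(167)=207890420102, p(168)=228204732751, p(169)=250438925115, p(170)=274768617130, p(171)=301384802048, p(172)=330495499613, p(173)=362326859895, p(174)=397125074750, p(175)=435157697830, p(176)=476715857290, p(177)=522115831195, p(178)=571701605655, p(179)=625846753120.
Final step: p(180) = p(179) + p(178) - p(175) - p(173) + p(168) + p(165) - p(158) - p(154) + p(145) + p(140) - p(129) - p(123) + p(110) + p(103) - p(88) - p(80) + p(63) + p(54) - p(35) - p(25) + p(4)
= 625846753120 + 571701605655 - 435157697830 - 362326859895 + 228204732751 + 172389800255 - 88751778802 - 60356673280 + 24908858009 + 15065878135 - 4835271870 - 2552338241 + 607163746 + 271248950 - 44108109 - 15796476 + 1505499 + 386155 - 14883 - 1958 + 5
= 684957390936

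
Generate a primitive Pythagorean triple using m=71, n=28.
(4257, 3976, 5825)

Euclid's formula: a = m² - n², b = 2mn, c = m² + n²
m = 71, n = 28
a = 71² - 28² = 5041 - 784 = 4257
b = 2 × 71 × 28 = 3976
c = 71² + 28² = 5041 + 784 = 5825
Verification: 4257² + 3976² = 18122049 + 15808576 = 33930625 = 5825² ✓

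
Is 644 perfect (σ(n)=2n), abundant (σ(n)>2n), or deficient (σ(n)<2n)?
abundant

Proper divisors of 644: sum = 1 + 2 + 4 + 7 + 14 + 23 + 28 + 46 + 92 + 161 + 322 = 700
Since 700 > 644, 644 is abundant.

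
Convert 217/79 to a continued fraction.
[2; 1, 2, 1, 19]

Euclidean algorithm steps:
217 = 2 × 79 + 59
79 = 1 × 59 + 20
59 = 2 × 20 + 19
20 = 1 × 19 + 1
19 = 19 × 1 + 0
Continued fraction: [2; 1, 2, 1, 19]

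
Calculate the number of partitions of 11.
56

p(n) counts ways to write n as a sum of positive integers (order ignored).
Euler's pentagonal recurrence: p(k) = p(k-1) + p(k-2) - p(k-5) - p(k-7) + p(k-12) + p(k-15) - ... (offsets j(3j∓1)/2, signs ++--, p(0)=1, p(<0)=0).
DP table for k = 0..10: p(0)=1, p(1)=1, p(2)=2, p(3)=3, p(4)=5, p(5)=7, p(6)=11, p(7)=15, p(8)=22, p(9)=30, p(10)=42.
Final step: p(11) = p(10) + p(9) - p(6) - p(4)
= 42 + 30 - 11 - 5
= 56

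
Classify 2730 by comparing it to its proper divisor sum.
abundant

Proper divisors of 2730: sum = 1 + 2 + 3 + 5 + 6 + 7 + 10 + 13 + ... + 455 + 546 + 910 + 1365 (31 divisors) = 5334
Since 5334 > 2730, 2730 is abundant.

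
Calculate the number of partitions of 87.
38887673

p(n) counts ways to write n as a sum of positive integers (order ignored).
Euler's pentagonal recurrence: p(k) = p(k-1) + p(k-2) - p(k-5) - p(k-7) + p(k-12) + p(k-15) - ... (offsets j(3j∓1)/2, signs ++--, p(0)=1, p(<0)=0).
DP table for k = 0..86: p(0)=1, p(1)=1, p(2)=2, p(3)=3, p(4)=5, p(5)=7, p(6)=11, p(7)=15, p(8)=22, p(9)=30, p(10)=42, p(11)=56, p(12)=77, p(13)=101, p(14)=135, p(15)=176, p(16)=231, p(17)=297, p(18)=385, p(19)=490, p(20)=627, p(21)=792, p(22)=1002, p(23)=1255, p(24)=1575, p(25)=1958, p(26)=2436, p(27)=3010, p(28)=3718, p(29)=4565, p(30)=5604, p(31)=6842, p(32)=8349, p(33)=10143, p(34)=12310, p(35)=14883, p(36)=17977, p(37)=21637, p(38)=26015, p(39)=31185, p(40)=37338, p(41)=44583, p(42)=53174, p(43)=63261, p(44)=75175, p(45)=89134, p(46)=105558, p(47)=124754, p(48)=147273, p(49)=173525, p(50)=204226, p(51)=239943, p(52)=281589, p(53)=329931, p(54)=386155, p(55)=451276, p(56)=526823, p(57)=614154, p(58)=715220, p(59)=831820, p(60)=966467, p(61)=1121505, p(62)=1300156, p(63)=1505499, p(64)=1741630, p(65)=2012558, p(66)=2323520, p(67)=2679689, p(68)=3087735, p(69)=3554345, p(70)=4087968, p(71)=4697205, p(72)=5392783, p(73)=6185689, p(74)=7089500, p(75)=8118264, p(76)=9289091, p(77)=10619863, p(78)=12132164, p(79)=13848650, p(80)=15796476, p(81)=18004327, p(82)=20506255, p(83)=23338469, p(84)=26543660, p(85)=30167357, p(86)=34262962.
Final step: p(87) = p(86) + p(85) - p(82) - p(80) + p(75) + p(72) - p(65) - p(61) + p(52) + p(47) - p(36) - p(30) + p(17) + p(10)
= 34262962 + 30167357 - 20506255 - 15796476 + 8118264 + 5392783 - 2012558 - 1121505 + 281589 + 124754 - 17977 - 5604 + 297 + 42
= 38887673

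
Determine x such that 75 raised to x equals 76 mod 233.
120

Baby-step giant-step with step n = ⌈√233⌉ = 16.
Baby steps 75^j mod 233 (j:value) for j=0..15: 0:1, 1:75, 2:33, 3:145, 4:157, 5:125, 6:55, 7:164, 8:184, 9:53, 10:14, 11:118, 12:229, 13:166, 14:101, 15:119.
Giant-step multiplier: 75^(-16) ≡ 75^(232-16) = 75^216 ≡ 128 (mod 233).
Giant steps γ_i = 76·128^i mod 233: γ_0=76, γ_1=175, γ_2=32, γ_3=135, γ_4=38, γ_5=204, γ_6=16, γ_7=184 (in table at j=8).
x = i·n + j = 7·16 + 8 = 120.
Check: 75^120 ≡ 76 (mod 233).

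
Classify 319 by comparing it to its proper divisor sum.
deficient

Proper divisors of 319: sum = 1 + 11 + 29 = 41
Since 41 < 319, 319 is deficient.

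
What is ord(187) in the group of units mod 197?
49

197 is prime, so ord(187) divides φ(197) = 196.
Divisors of 196: 1, 2, 4, 7, 14, 28, 49, 98, 196.
Repeated squaring: 187^1 ≡ 187, 187^2 ≡ 100, 187^4 ≡ 150, 187^8 ≡ 42, 187^16 ≡ 188, 187^32 ≡ 81, 187^64 ≡ 60, 187^128 ≡ 54 (mod 197).
Test 187^d mod 197 for each divisor d in increasing order:
187^1 ≡ 187
187^2 ≡ 100
187^4 ≡ 150
187^7 = 187^4·187^2·187^1 ≡ 114
187^14 = 187^8·187^4·187^2 ≡ 191
187^28 = 187^16·187^8·187^4 ≡ 36
187^49 = 187^32·187^16·187^1 ≡ 1  ← first divisor giving 1
The order is 49.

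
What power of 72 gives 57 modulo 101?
65

Baby-step giant-step with step n = ⌈√101⌉ = 11.
Baby steps 72^j mod 101 (j:value) for j=0..10: 0:1, 1:72, 2:33, 3:53, 4:79, 5:32, 6:82, 7:46, 8:80, 9:3, 10:14.
Giant-step multiplier: 72^(-11) ≡ 72^(100-11) = 72^89 ≡ 50 (mod 101).
Giant steps γ_i = 57·50^i mod 101: γ_0=57, γ_1=22, γ_2=90, γ_3=56, γ_4=73, γ_5=14 (in table at j=10).
x = i·n + j = 5·11 + 10 = 65.
Check: 72^65 ≡ 57 (mod 101).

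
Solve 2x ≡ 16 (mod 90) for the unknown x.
x ≡ 8 (mod 45)

gcd(2, 90) = 2, which divides 16, so solutions exist.
Divide through by 2: x ≡ 8 (mod 45).
The coefficient of x is now 1, so x ≡ 8 (mod 45).
Check: 2 × 8 = 16 ≡ 16 (mod 90).
x ≡ 8 (mod 45), giving 2 solutions mod 90.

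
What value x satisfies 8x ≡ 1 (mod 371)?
232

gcd(8, 371) = 1, so the inverse exists.
Extended Euclidean algorithm on (371, 8):
371 = 46 × 8 + 3  ⟹  3 = (1)·371 + (-46)·8
8 = 2 × 3 + 2  ⟹  2 = (-2)·371 + (93)·8
3 = 1 × 2 + 1  ⟹  1 = (3)·371 + (-139)·8
So (-139)·8 ≡ 1 (mod 371), i.e. 8^(-1) ≡ -139 ≡ 232 (mod 371).
Check: 8 × 232 = 1856 ≡ 1 (mod 371)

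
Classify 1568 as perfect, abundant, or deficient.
abundant

Proper divisors of 1568: sum = 1 + 2 + 4 + 7 + 8 + 14 + 16 + 28 + ... + 196 + 224 + 392 + 784 (17 divisors) = 2023
Since 2023 > 1568, 1568 is abundant.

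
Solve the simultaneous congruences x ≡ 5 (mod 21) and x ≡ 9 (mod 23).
446

Using Chinese Remainder Theorem:
M = 21 × 23 = 483
M1 = 23, M2 = 21
y1 = 23^(-1) mod 21 = 11
y2 = 21^(-1) mod 23 = 11
x = (5×23×11 + 9×21×11) mod 483 = 446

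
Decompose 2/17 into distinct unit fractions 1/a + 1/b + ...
1/9 + 1/153

Greedy algorithm:
2/17: ceiling(17/2) = 9, use 1/9
1/153: ceiling(153/1) = 153, use 1/153
Result: 2/17 = 1/9 + 1/153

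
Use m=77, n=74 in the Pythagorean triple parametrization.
(453, 11396, 11405)

Euclid's formula: a = m² - n², b = 2mn, c = m² + n²
m = 77, n = 74
a = 77² - 74² = 5929 - 5476 = 453
b = 2 × 77 × 74 = 11396
c = 77² + 74² = 5929 + 5476 = 11405
Verification: 453² + 11396² = 205209 + 129868816 = 130074025 = 11405² ✓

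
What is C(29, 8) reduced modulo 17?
2

Using Lucas' theorem:
Write n=29 and k=8 in base 17:
n in base 17: [1, 12]
k in base 17: [0, 8]
C(29,8) mod 17 = ∏ C(n_i, k_i) mod 17
Digit binomials (mod 17): C(1,0) = 1; C(12,8) = 495 ≡ 2
Product: 1 × 2 = 2 ≡ 2 (mod 17)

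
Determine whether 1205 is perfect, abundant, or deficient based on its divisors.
deficient

Proper divisors of 1205: sum = 1 + 5 + 241 = 247
Since 247 < 1205, 1205 is deficient.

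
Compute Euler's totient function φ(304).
144

304 = 2^4 × 19
φ(n) = n × ∏(1 - 1/p) for each prime p dividing n
φ(304) = 304 × (1 - 1/2) × (1 - 1/19) = 144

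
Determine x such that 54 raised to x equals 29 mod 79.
35

Baby-step giant-step with step n = ⌈√79⌉ = 9.
Baby steps 54^j mod 79 (j:value) for j=0..8: 0:1, 1:54, 2:72, 3:17, 4:49, 5:39, 6:52, 7:43, 8:31.
Giant-step multiplier: 54^(-9) ≡ 54^(78-9) = 54^69 ≡ 58 (mod 79).
Giant steps γ_i = 29·58^i mod 79: γ_0=29, γ_1=23, γ_2=70, γ_3=31 (in table at j=8).
x = i·n + j = 3·9 + 8 = 35.
Check: 54^35 ≡ 29 (mod 79).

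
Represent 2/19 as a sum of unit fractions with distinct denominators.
1/10 + 1/190

Greedy algorithm:
2/19: ceiling(19/2) = 10, use 1/10
1/190: ceiling(190/1) = 190, use 1/190
Result: 2/19 = 1/10 + 1/190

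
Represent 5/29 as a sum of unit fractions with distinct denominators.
1/6 + 1/174

Greedy algorithm:
5/29: ceiling(29/5) = 6, use 1/6
1/174: ceiling(174/1) = 174, use 1/174
Result: 5/29 = 1/6 + 1/174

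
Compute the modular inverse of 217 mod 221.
55

gcd(217, 221) = 1, so the inverse exists.
Extended Euclidean algorithm on (221, 217):
221 = 1 × 217 + 4  ⟹  4 = (1)·221 + (-1)·217
217 = 54 × 4 + 1  ⟹  1 = (-54)·221 + (55)·217
So (55)·217 ≡ 1 (mod 221), i.e. 217^(-1) ≡ 55 (mod 221).
Check: 217 × 55 = 11935 ≡ 1 (mod 221)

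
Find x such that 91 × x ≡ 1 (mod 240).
211

gcd(91, 240) = 1, so the inverse exists.
Extended Euclidean algorithm on (240, 91):
240 = 2 × 91 + 58  ⟹  58 = (1)·240 + (-2)·91
91 = 1 × 58 + 33  ⟹  33 = (-1)·240 + (3)·91
58 = 1 × 33 + 25  ⟹  25 = (2)·240 + (-5)·91
33 = 1 × 25 + 8  ⟹  8 = (-3)·240 + (8)·91
25 = 3 × 8 + 1  ⟹  1 = (11)·240 + (-29)·91
So (-29)·91 ≡ 1 (mod 240), i.e. 91^(-1) ≡ -29 ≡ 211 (mod 240).
Check: 91 × 211 = 19201 ≡ 1 (mod 240)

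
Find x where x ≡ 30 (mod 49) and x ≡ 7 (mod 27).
520

Using Chinese Remainder Theorem:
M = 49 × 27 = 1323
M1 = 27, M2 = 49
y1 = 27^(-1) mod 49 = 20
y2 = 49^(-1) mod 27 = 16
x = (30×27×20 + 7×49×16) mod 1323 = 520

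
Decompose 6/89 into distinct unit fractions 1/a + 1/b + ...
1/15 + 1/1335

Greedy algorithm:
6/89: ceiling(89/6) = 15, use 1/15
1/1335: ceiling(1335/1) = 1335, use 1/1335
Result: 6/89 = 1/15 + 1/1335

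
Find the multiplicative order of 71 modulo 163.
81

163 is prime, so ord(71) divides φ(163) = 162.
Divisors of 162: 1, 2, 3, 6, 9, 18, 27, 54, 81, 162.
Repeated squaring: 71^1 ≡ 71, 71^2 ≡ 151, 71^4 ≡ 144, 71^8 ≡ 35, 71^16 ≡ 84, 71^32 ≡ 47, 71^64 ≡ 90, 71^128 ≡ 113 (mod 163).
Test 71^d mod 163 for each divisor d in increasing order:
71^1 ≡ 71
71^2 ≡ 151
71^3 = 71^2·71^1 ≡ 126
71^6 = 71^4·71^2 ≡ 65
71^9 = 71^8·71^1 ≡ 40
71^18 = 71^16·71^2 ≡ 133
71^27 = 71^16·71^8·71^2·71^1 ≡ 104
71^54 = 71^32·71^16·71^4·71^2 ≡ 58
71^81 = 71^64·71^16·71^1 ≡ 1  ← first divisor giving 1
The order is 81.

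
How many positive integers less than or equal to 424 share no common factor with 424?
208

424 = 2^3 × 53
φ(n) = n × ∏(1 - 1/p) for each prime p dividing n
φ(424) = 424 × (1 - 1/2) × (1 - 1/53) = 208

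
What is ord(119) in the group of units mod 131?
130

131 is prime, so ord(119) divides φ(131) = 130.
Divisors of 130: 1, 2, 5, 10, 13, 26, 65, 130.
Repeated squaring: 119^1 ≡ 119, 119^2 ≡ 13, 119^4 ≡ 38, 119^8 ≡ 3, 119^16 ≡ 9, 119^32 ≡ 81, 119^64 ≡ 11, 119^128 ≡ 121 (mod 131).
Test 119^d mod 131 for each divisor d in increasing order:
119^1 ≡ 119
119^2 ≡ 13
119^5 = 119^4·119^1 ≡ 68
119^10 = 119^8·119^2 ≡ 39
119^13 = 119^8·119^4·119^1 ≡ 73
119^26 = 119^16·119^8·119^2 ≡ 89
119^65 = 119^64·119^1 ≡ 130
119^130 = 119^128·119^2 ≡ 1  ← first divisor giving 1
The order is 130.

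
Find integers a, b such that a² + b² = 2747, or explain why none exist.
Not possible

Factorization: 2747 = 41 × 67
By Fermat: n is sum of two squares iff every prime p ≡ 3 (mod 4) appears to even power.
Prime(s) ≡ 3 (mod 4) with odd exponent: [(67, 1)]
Therefore 2747 cannot be expressed as a² + b².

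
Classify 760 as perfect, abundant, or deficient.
abundant

Proper divisors of 760: sum = 1 + 2 + 4 + 5 + 8 + 10 + 19 + 20 + 38 + 40 + 76 + 95 + 152 + 190 + 380 = 1040
Since 1040 > 760, 760 is abundant.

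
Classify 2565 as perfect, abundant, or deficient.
deficient

Proper divisors of 2565: sum = 1 + 3 + 5 + 9 + 15 + 19 + 27 + 45 + 57 + 95 + 135 + 171 + 285 + 513 + 855 = 2235
Since 2235 < 2565, 2565 is deficient.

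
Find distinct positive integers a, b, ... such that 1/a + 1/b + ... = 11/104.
1/10 + 1/174 + 1/45240

Greedy algorithm:
11/104: ceiling(104/11) = 10, use 1/10
3/520: ceiling(520/3) = 174, use 1/174
1/45240: ceiling(45240/1) = 45240, use 1/45240
Result: 11/104 = 1/10 + 1/174 + 1/45240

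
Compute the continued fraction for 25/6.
[4; 6]

Euclidean algorithm steps:
25 = 4 × 6 + 1
6 = 6 × 1 + 0
Continued fraction: [4; 6]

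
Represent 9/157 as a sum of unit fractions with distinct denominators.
1/18 + 1/566 + 1/399879

Greedy algorithm:
9/157: ceiling(157/9) = 18, use 1/18
5/2826: ceiling(2826/5) = 566, use 1/566
1/399879: ceiling(399879/1) = 399879, use 1/399879
Result: 9/157 = 1/18 + 1/566 + 1/399879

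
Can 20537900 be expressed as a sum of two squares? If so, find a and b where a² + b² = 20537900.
Not possible

Factorization: 20537900 = 2^2 × 5^2 × 59^3
By Fermat: n is sum of two squares iff every prime p ≡ 3 (mod 4) appears to even power.
Prime(s) ≡ 3 (mod 4) with odd exponent: [(59, 3)]
Therefore 20537900 cannot be expressed as a² + b².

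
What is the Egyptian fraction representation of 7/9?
1/2 + 1/4 + 1/36

Greedy algorithm:
7/9: ceiling(9/7) = 2, use 1/2
5/18: ceiling(18/5) = 4, use 1/4
1/36: ceiling(36/1) = 36, use 1/36
Result: 7/9 = 1/2 + 1/4 + 1/36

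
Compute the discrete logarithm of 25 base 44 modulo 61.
52

Baby-step giant-step with step n = ⌈√61⌉ = 8.
Baby steps 44^j mod 61 (j:value) for j=0..7: 0:1, 1:44, 2:45, 3:28, 4:12, 5:40, 6:52, 7:31.
Giant-step multiplier: 44^(-8) ≡ 44^(60-8) = 44^52 ≡ 25 (mod 61).
Giant steps γ_i = 25·25^i mod 61: γ_0=25, γ_1=15, γ_2=9, γ_3=42, γ_4=13, γ_5=20, γ_6=12 (in table at j=4).
x = i·n + j = 6·8 + 4 = 52.
Check: 44^52 ≡ 25 (mod 61).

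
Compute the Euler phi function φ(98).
42

98 = 2 × 7^2
φ(n) = n × ∏(1 - 1/p) for each prime p dividing n
φ(98) = 98 × (1 - 1/2) × (1 - 1/7) = 42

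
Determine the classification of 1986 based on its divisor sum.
abundant

Proper divisors of 1986: sum = 1 + 2 + 3 + 6 + 331 + 662 + 993 = 1998
Since 1998 > 1986, 1986 is abundant.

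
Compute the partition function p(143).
20390982757

p(n) counts ways to write n as a sum of positive integers (order ignored).
Euler's pentagonal recurrence: p(k) = p(k-1) + p(k-2) - p(k-5) - p(k-7) + p(k-12) + p(k-15) - ... (offsets j(3j∓1)/2, signs ++--, p(0)=1, p(<0)=0).
DP table for k = 0..142: p(0)=1, p(1)=1, p(2)=2, p(3)=3, p(4)=5, p(5)=7, p(6)=11, p(7)=15, p(8)=22, p(9)=30, p(10)=42, p(11)=56, p(12)=77, p(13)=101, p(14)=135, p(15)=176, p(16)=231, p(17)=297, p(18)=385, p(19)=490, p(20)=627, p(21)=792, p(22)=1002, p(23)=1255, p(24)=1575, p(25)=1958, p(26)=2436, p(27)=3010, p(28)=3718, p(29)=4565, p(30)=5604, p(31)=6842, p(32)=8349, p(33)=10143, p(34)=12310, p(35)=14883, p(36)=17977, p(37)=21637, p(38)=26015, p(39)=31185, p(40)=37338, p(41)=44583, p(42)=53174, p(43)=63261, p(44)=75175, p(45)=89134, p(46)=105558, p(47)=124754, p(48)=147273, p(49)=173525, p(50)=204226, p(51)=239943, p(52)=281589, p(53)=329931, p(54)=386155, p(55)=451276, p(56)=526823, p(57)=614154, p(58)=715220, p(59)=831820, p(60)=966467, p(61)=1121505, p(62)=1300156, p(63)=1505499, p(64)=1741630, p(65)=2012558, p(66)=2323520, p(67)=2679689, p(68)=3087735, p(69)=3554345, p(70)=4087968, p(71)=4697205, p(72)=5392783, p(73)=6185689, p(74)=7089500, p(75)=8118264, p(76)=9289091, p(77)=10619863, p(78)=12132164, p(79)=13848650, p(80)=15796476, p(81)=18004327, p(82)=20506255, p(83)=23338469, p(84)=26543660, p(85)=30167357, p(86)=34262962, p(87)=38887673, p(88)=44108109, p(89)=49995925, p(90)=56634173, p(91)=64112359, p(92)=72533807, p(93)=82010177, p(94)=92669720, p(95)=104651419, p(96)=118114304, p(97)=133230930, p(98)=150198136, p(99)=169229875, p(100)=190569292, p(101)=214481126, p(102)=241265379, p(103)=271248950, p(104)=304801365, p(105)=342325709, p(106)=384276336, p(107)=431149389, p(108)=483502844, p(109)=541946240, p(110)=607163746, p(111)=679903203, p(112)=761002156, p(113)=851376628, p(114)=952050665, p(115)=1064144451, p(116)=1188908248, p(117)=1327710076, p(118)=1482074143, p(119)=1653668665, p(120)=1844349560, p(121)=2056148051, p(122)=2291320912, p(123)=2552338241, p(124)=2841940500, p(125)=3163127352, p(126)=3519222692, p(127)=3913864295, p(128)=4351078600, p(129)=4835271870, p(130)=5371315400, p(131)=5964539504, p(132)=6620830889, p(133)=7346629512, p(134)=8149040695, p(135)=9035836076, p(136)=10015581680, p(137)=11097645016, p(138)=12292341831, p(139)=13610949895, p(140)=15065878135, p(141)=16670689208, p(142)=18440293320.
Final step: p(143) = p(142) + p(141) - p(138) - p(136) + p(131) + p(128) - p(121) - p(117) + p(108) + p(103) - p(92) - p(86) + p(73) + p(66) - p(51) - p(43) + p(26) + p(17)
= 18440293320 + 16670689208 - 12292341831 - 10015581680 + 5964539504 + 4351078600 - 2056148051 - 1327710076 + 483502844 + 271248950 - 72533807 - 34262962 + 6185689 + 2323520 - 239943 - 63261 + 2436 + 297
= 20390982757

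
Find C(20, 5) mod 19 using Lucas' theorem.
0

Using Lucas' theorem:
Write n=20 and k=5 in base 19:
n in base 19: [1, 1]
k in base 19: [0, 5]
C(20,5) mod 19 = ∏ C(n_i, k_i) mod 19
Digit binomials (mod 19): C(1,0) = 1; C(1,5) = 0 (k_i > n_i)
Product: 1 × 0 = 0 ≡ 0 (mod 19)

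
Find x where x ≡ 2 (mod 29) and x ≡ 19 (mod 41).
60

Using Chinese Remainder Theorem:
M = 29 × 41 = 1189
M1 = 41, M2 = 29
y1 = 41^(-1) mod 29 = 17
y2 = 29^(-1) mod 41 = 17
x = (2×41×17 + 19×29×17) mod 1189 = 60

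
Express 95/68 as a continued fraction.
[1; 2, 1, 1, 13]

Euclidean algorithm steps:
95 = 1 × 68 + 27
68 = 2 × 27 + 14
27 = 1 × 14 + 13
14 = 1 × 13 + 1
13 = 13 × 1 + 0
Continued fraction: [1; 2, 1, 1, 13]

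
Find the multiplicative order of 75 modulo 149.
148

149 is prime, so ord(75) divides φ(149) = 148.
Divisors of 148: 1, 2, 4, 37, 74, 148.
Repeated squaring: 75^1 ≡ 75, 75^2 ≡ 112, 75^4 ≡ 28, 75^8 ≡ 39, 75^16 ≡ 31, 75^32 ≡ 67, 75^64 ≡ 19, 75^128 ≡ 63 (mod 149).
Test 75^d mod 149 for each divisor d in increasing order:
75^1 ≡ 75
75^2 ≡ 112
75^4 ≡ 28
75^37 = 75^32·75^4·75^1 ≡ 44
75^74 = 75^64·75^8·75^2 ≡ 148
75^148 = 75^128·75^16·75^4 ≡ 1  ← first divisor giving 1
The order is 148.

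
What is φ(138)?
44

138 = 2 × 3 × 23
φ(n) = n × ∏(1 - 1/p) for each prime p dividing n
φ(138) = 138 × (1 - 1/2) × (1 - 1/3) × (1 - 1/23) = 44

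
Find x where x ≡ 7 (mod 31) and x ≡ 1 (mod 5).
131

Using Chinese Remainder Theorem:
M = 31 × 5 = 155
M1 = 5, M2 = 31
y1 = 5^(-1) mod 31 = 25
y2 = 31^(-1) mod 5 = 1
x = (7×5×25 + 1×31×1) mod 155 = 131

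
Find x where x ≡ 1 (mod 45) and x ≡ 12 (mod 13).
181

Using Chinese Remainder Theorem:
M = 45 × 13 = 585
M1 = 13, M2 = 45
y1 = 13^(-1) mod 45 = 7
y2 = 45^(-1) mod 13 = 11
x = (1×13×7 + 12×45×11) mod 585 = 181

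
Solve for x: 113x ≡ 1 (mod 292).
261

gcd(113, 292) = 1, so the inverse exists.
Extended Euclidean algorithm on (292, 113):
292 = 2 × 113 + 66  ⟹  66 = (1)·292 + (-2)·113
113 = 1 × 66 + 47  ⟹  47 = (-1)·292 + (3)·113
66 = 1 × 47 + 19  ⟹  19 = (2)·292 + (-5)·113
47 = 2 × 19 + 9  ⟹  9 = (-5)·292 + (13)·113
19 = 2 × 9 + 1  ⟹  1 = (12)·292 + (-31)·113
So (-31)·113 ≡ 1 (mod 292), i.e. 113^(-1) ≡ -31 ≡ 261 (mod 292).
Check: 113 × 261 = 29493 ≡ 1 (mod 292)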